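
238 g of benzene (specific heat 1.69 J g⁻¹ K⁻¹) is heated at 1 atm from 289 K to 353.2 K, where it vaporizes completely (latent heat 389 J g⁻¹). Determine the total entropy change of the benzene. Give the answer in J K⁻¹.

ΔS = 343 J/K

Warming step: ΔS₁ = m c ln(T_tr/T_i) = 238 × 1.69 × ln(353.2/289) = 80.69 J/K.
Phase change: ΔS₂ = +mL/T_tr = 238 × 389 / 353.2 = 262.1 J/K.
ΔS_total = (80.69) + (262.1) = 343 J/K.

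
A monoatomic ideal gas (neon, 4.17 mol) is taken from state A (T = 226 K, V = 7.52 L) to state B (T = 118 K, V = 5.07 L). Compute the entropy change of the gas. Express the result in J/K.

Entropy is a state function: ΔS = nC_V ln(T₂/T₁) + nR ln(V₂/V₁), with C_V = 3R/2 = 12.47 J mol⁻¹ K⁻¹ for a monoatomic ideal gas.
ΔS = 4.17 × [12.47 × ln(118/226) + 8.314 × ln(5.07/7.52)] = -47.5 J/K.

ΔS = -47.5 J/K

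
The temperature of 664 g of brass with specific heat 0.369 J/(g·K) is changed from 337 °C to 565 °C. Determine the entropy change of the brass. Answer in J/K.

In kelvin: T₁ = 610.15 K, T₂ = 838.15 K. ΔS = ∫dQ_rev/T = m c ln(T₂/T₁) = 664 × 0.369 × ln(838.15/610.15) = 77.8 J/K.

ΔS = 77.8 J/K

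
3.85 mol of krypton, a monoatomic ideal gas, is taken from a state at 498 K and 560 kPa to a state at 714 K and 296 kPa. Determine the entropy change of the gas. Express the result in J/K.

ΔS = nC_p ln(T₂/T₁) − nR ln(P₂/P₁), with C_p = 5R/2 = 20.79 J mol⁻¹ K⁻¹ for a monoatomic ideal gas.
ΔS = 3.85 × [20.79 × ln(714/498) − 8.314 × ln(296/560)] = 49.2 J/K.

ΔS = 49.2 J/K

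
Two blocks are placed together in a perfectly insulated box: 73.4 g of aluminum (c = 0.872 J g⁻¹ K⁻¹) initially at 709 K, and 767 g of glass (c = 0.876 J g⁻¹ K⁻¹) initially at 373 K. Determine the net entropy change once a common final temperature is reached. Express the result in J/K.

Energy balance: T_f = (m₁c₁T₁ + m₂c₂T₂)/(m₁c₁ + m₂c₂) = 402.22 K.
ΔS₁ = m₁c₁ ln(T_f/T₁) = 64.0048 × ln(402.22/709) = -36.28 J/K.
ΔS₂ = m₂c₂ ln(T_f/T₂) = 671.892 × ln(402.22/373) = 50.68 J/K.
ΔS_total = -36.28 + 50.68 = 14.4 J/K.

ΔS_total = 14.4 J/K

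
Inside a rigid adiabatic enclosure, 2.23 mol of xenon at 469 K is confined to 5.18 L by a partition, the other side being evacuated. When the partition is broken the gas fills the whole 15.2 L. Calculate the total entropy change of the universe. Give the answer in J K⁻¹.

ΔS_universe = 20 J/K

No heat is exchanged and no work is done, so the ideal-gas temperature stays constant.
Entropy is a state function; using a reversible isothermal path, ΔS_gas = nR ln(V₂/V₁) = 2.23 × 8.314 × ln(15.2/5.18) = 20 J/K.
The insulated surroundings exchange no heat, so ΔS_surr = 0 and ΔS_universe = ΔS_gas.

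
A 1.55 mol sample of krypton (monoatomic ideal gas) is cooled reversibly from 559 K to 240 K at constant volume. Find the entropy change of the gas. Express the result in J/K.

At constant volume, ΔS = nC_V ln(T₂/T₁) with C_V = 3R/2 = 12.47 J mol⁻¹ K⁻¹.
ΔS = 1.55 × 12.47 × ln(240/559) = -16.3 J/K.

ΔS = -16.3 J/K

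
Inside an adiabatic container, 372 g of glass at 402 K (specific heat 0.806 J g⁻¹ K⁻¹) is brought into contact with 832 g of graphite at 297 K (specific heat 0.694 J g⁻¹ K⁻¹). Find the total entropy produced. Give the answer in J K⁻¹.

Energy balance: T_f = (m₁c₁T₁ + m₂c₂T₂)/(m₁c₁ + m₂c₂) = 332.89 K.
ΔS₁ = m₁c₁ ln(T_f/T₁) = 299.832 × ln(332.89/402) = -56.56 J/K.
ΔS₂ = m₂c₂ ln(T_f/T₂) = 577.408 × ln(332.89/297) = 65.87 J/K.
ΔS_total = -56.56 + 65.87 = 9.31 J/K.

ΔS_total = 9.31 J/K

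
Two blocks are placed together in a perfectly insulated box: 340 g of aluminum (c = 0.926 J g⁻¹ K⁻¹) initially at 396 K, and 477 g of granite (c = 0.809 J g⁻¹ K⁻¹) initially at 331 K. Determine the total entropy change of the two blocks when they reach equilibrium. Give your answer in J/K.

ΔS_total = 2.8 J/K

Energy balance: T_f = (m₁c₁T₁ + m₂c₂T₂)/(m₁c₁ + m₂c₂) = 360.2 K.
ΔS₁ = m₁c₁ ln(T_f/T₁) = 314.84 × ln(360.2/396) = -29.83 J/K.
ΔS₂ = m₂c₂ ln(T_f/T₂) = 385.893 × ln(360.2/331) = 32.63 J/K.
ΔS_total = -29.83 + 32.63 = 2.8 J/K.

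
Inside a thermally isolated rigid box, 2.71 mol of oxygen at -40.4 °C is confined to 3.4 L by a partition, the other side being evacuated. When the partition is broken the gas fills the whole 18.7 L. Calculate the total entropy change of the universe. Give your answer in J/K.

ΔS_universe = 38.4 J/K

For an ideal gas in free expansion Q = 0 and W = 0, so T is unchanged.
Entropy is a state function; using a reversible isothermal path, ΔS_gas = nR ln(V₂/V₁) = 2.71 × 8.314 × ln(18.7/3.4) = 38.4 J/K.
The insulated surroundings exchange no heat, so ΔS_surr = 0 and ΔS_universe = ΔS_gas.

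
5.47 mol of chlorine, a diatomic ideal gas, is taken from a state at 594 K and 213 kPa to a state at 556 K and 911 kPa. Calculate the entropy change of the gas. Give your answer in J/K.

ΔS = -76.6 J/K

ΔS = nC_p ln(T₂/T₁) − nR ln(P₂/P₁), with C_p = 7R/2 = 29.1 J mol⁻¹ K⁻¹ for a diatomic ideal gas.
ΔS = 5.47 × [29.1 × ln(556/594) − 8.314 × ln(911/213)] = -76.6 J/K.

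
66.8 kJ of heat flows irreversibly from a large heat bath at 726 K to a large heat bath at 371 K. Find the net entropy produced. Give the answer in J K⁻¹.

ΔS_hot = −Q/T_H = −66800/726 = -92.011 J/K and ΔS_cold = +Q/T_C = 66800/371 = 180.05 J/K.
ΔS_total = -92.011 + 180.05 = 88 J/K, positive as the second law requires.

ΔS_total = 88 J/K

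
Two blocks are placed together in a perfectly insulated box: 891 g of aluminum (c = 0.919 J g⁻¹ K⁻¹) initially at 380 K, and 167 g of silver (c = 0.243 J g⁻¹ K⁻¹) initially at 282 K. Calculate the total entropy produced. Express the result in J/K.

Energy balance: T_f = (m₁c₁T₁ + m₂c₂T₂)/(m₁c₁ + m₂c₂) = 375.37 K.
ΔS₁ = m₁c₁ ln(T_f/T₁) = 818.829 × ln(375.37/380) = -10.033 J/K.
ΔS₂ = m₂c₂ ln(T_f/T₂) = 40.581 × ln(375.37/282) = 11.607 J/K.
ΔS_total = -10.033 + 11.607 = 1.57 J/K.

ΔS_total = 1.57 J/K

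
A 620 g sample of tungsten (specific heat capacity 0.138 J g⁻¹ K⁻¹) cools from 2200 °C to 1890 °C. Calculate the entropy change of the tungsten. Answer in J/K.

In kelvin: T₁ = 2473.15 K, T₂ = 2163.15 K. ΔS = ∫dQ_rev/T = m c ln(T₂/T₁) = 620 × 0.138 × ln(2163.15/2473.15) = -11.5 J/K.

ΔS = -11.5 J/K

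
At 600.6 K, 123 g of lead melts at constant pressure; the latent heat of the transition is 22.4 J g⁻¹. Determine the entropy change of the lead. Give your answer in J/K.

Heat absorbed by the substance: Q = mL = 123 × 22.4 = 2755.2 J.
At constant T, ΔS = Q_rev/T = 2755.2 / 600.6 = 4.59 J/K.

ΔS = 4.59 J/K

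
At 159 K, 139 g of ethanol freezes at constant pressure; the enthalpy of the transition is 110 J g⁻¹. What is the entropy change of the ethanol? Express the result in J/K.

Heat released by the substance: Q = −mL = −139 × 110 = −15290 J.
At constant T, ΔS = Q_rev/T = −15290 / 159 = -96.2 J/K.

ΔS = -96.2 J/K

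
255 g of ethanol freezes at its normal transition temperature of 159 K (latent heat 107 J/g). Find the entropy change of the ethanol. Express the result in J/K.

ΔS = -172 J/K

Heat released by the substance: Q = −mL = −255 × 107 = −27285 J.
At constant T, ΔS = Q_rev/T = −27285 / 159 = -172 J/K.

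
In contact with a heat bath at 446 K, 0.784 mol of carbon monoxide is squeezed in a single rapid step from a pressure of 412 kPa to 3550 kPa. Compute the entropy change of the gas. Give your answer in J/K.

Entropy is a state function, so ΔS_gas depends only on the end states.
For an isothermal ideal gas ΔS_gas = nR ln(P₁/P₂) = 0.784 × 8.314 × ln(412/3550) = -14 J/K.

ΔS_gas = -14 J/K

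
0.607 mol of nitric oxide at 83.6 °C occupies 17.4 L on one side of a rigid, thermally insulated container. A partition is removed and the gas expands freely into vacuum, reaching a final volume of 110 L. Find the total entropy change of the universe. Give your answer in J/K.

For an ideal gas in free expansion Q = 0 and W = 0, so T is unchanged.
Entropy is a state function; using a reversible isothermal path, ΔS_gas = nR ln(V₂/V₁) = 0.607 × 8.314 × ln(110/17.4) = 9.31 J/K.
The insulated surroundings exchange no heat, so ΔS_surr = 0 and ΔS_universe = ΔS_gas.

ΔS_universe = 9.31 J/K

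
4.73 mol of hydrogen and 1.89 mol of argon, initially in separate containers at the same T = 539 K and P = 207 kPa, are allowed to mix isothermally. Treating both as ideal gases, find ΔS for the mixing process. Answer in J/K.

Mole fractions: x_A = 4.73/6.62 = 0.715, x_B = 0.285.
ΔS_mix = −R(n_A ln x_A + n_B ln x_B) = −8.314 × (4.73 ln 0.715 + 1.89 ln 0.285) = 32.9 J/K.

ΔS_mix = 32.9 J/K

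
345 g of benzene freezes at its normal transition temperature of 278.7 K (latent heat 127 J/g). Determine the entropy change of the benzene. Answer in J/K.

Heat released by the substance: Q = −mL = −345 × 127 = −43815 J.
At constant T, ΔS = Q_rev/T = −43815 / 278.7 = -157 J/K.

ΔS = -157 J/K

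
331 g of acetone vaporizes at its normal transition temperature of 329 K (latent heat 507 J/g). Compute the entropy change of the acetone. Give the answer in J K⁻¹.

ΔS = 510 J/K

Heat absorbed by the substance: Q = mL = 331 × 507 = 167817 J.
At constant T, ΔS = Q_rev/T = 167817 / 329 = 510 J/K.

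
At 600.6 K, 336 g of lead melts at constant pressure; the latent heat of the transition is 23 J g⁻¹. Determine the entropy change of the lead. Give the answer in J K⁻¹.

ΔS = 12.9 J/K

Heat absorbed by the substance: Q = mL = 336 × 23 = 7728 J.
At constant T, ΔS = Q_rev/T = 7728 / 600.6 = 12.9 J/K.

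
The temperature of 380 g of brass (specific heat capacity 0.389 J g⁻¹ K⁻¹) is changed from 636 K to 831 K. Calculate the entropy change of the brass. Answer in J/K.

ΔS = 39.5 J/K

ΔS = ∫dQ_rev/T = m c ln(T₂/T₁) = 380 × 0.389 × ln(831/636) = 39.5 J/K.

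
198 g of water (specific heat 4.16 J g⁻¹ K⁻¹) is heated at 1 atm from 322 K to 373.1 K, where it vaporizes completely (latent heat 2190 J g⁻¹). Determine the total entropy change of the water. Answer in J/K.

Warming step: ΔS₁ = m c ln(T_tr/T_i) = 198 × 4.16 × ln(373.1/322) = 121.3 J/K.
Phase change: ΔS₂ = +mL/T_tr = 198 × 2190 / 373.1 = 1162 J/K.
ΔS_total = (121.3) + (1162) = 1280 J/K.

ΔS = 1280 J/K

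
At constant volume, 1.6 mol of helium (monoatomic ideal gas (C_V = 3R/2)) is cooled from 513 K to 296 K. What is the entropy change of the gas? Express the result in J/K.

At constant volume, ΔS = nC_V ln(T₂/T₁) with C_V = 3R/2 = 12.47 J mol⁻¹ K⁻¹.
ΔS = 1.6 × 12.47 × ln(296/513) = -11 J/K.

ΔS = -11 J/K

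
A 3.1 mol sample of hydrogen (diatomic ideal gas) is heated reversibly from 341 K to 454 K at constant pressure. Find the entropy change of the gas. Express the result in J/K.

At constant pressure, ΔS = nC_p ln(T₂/T₁) with C_p = 7R/2 = 29.1 J mol⁻¹ K⁻¹.
ΔS = 3.1 × 29.1 × ln(454/341) = 25.8 J/K.

ΔS = 25.8 J/K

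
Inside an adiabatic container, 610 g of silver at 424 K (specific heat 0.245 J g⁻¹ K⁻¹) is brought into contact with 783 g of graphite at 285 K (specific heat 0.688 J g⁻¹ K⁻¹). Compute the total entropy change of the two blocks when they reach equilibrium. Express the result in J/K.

ΔS_total = 9.91 J/K

Energy balance: T_f = (m₁c₁T₁ + m₂c₂T₂)/(m₁c₁ + m₂c₂) = 315.19 K.
ΔS₁ = m₁c₁ ln(T_f/T₁) = 149.45 × ln(315.19/424) = -44.322 J/K.
ΔS₂ = m₂c₂ ln(T_f/T₂) = 538.704 × ln(315.19/285) = 54.236 J/K.
ΔS_total = -44.322 + 54.236 = 9.91 J/K.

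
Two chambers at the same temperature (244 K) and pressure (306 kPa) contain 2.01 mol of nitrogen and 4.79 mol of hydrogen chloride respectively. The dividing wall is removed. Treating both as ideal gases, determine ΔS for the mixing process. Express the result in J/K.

ΔS_mix = 34.3 J/K

Mole fractions: x_A = 2.01/6.8 = 0.296, x_B = 0.704.
ΔS_mix = −R(n_A ln x_A + n_B ln x_B) = −8.314 × (2.01 ln 0.296 + 4.79 ln 0.704) = 34.3 J/K.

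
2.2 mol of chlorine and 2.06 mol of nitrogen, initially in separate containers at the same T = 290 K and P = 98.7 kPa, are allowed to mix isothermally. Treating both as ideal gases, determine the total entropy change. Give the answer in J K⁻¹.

ΔS_mix = 24.5 J/K

Mole fractions: x_A = 2.2/4.26 = 0.516, x_B = 0.484.
ΔS_mix = −R(n_A ln x_A + n_B ln x_B) = −8.314 × (2.2 ln 0.516 + 2.06 ln 0.484) = 24.5 J/K.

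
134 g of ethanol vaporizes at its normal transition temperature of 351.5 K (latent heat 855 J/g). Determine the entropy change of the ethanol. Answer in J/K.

Heat absorbed by the substance: Q = mL = 134 × 855 = 114570 J.
At constant T, ΔS = Q_rev/T = 114570 / 351.5 = 326 J/K.

ΔS = 326 J/K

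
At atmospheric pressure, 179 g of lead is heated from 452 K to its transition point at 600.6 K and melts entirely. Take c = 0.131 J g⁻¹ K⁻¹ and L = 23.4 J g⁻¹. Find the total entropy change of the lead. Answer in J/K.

ΔS = 13.6 J/K

Warming step: ΔS₁ = m c ln(T_tr/T_i) = 179 × 0.131 × ln(600.6/452) = 6.665 J/K.
Phase change: ΔS₂ = +mL/T_tr = 179 × 23.4 / 600.6 = 6.974 J/K.
ΔS_total = (6.665) + (6.974) = 13.6 J/K.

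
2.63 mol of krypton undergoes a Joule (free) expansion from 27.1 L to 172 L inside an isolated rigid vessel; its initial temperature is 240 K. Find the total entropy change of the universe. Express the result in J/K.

ΔS_universe = 40.4 J/K

No heat is exchanged and no work is done, so the ideal-gas temperature stays constant.
Entropy is a state function; using a reversible isothermal path, ΔS_gas = nR ln(V₂/V₁) = 2.63 × 8.314 × ln(172/27.1) = 40.4 J/K.
The insulated surroundings exchange no heat, so ΔS_surr = 0 and ΔS_universe = ΔS_gas.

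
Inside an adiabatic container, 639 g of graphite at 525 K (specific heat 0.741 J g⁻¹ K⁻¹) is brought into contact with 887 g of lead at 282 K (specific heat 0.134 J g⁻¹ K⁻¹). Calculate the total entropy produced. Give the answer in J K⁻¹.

Energy balance: T_f = (m₁c₁T₁ + m₂c₂T₂)/(m₁c₁ + m₂c₂) = 476.24 K.
ΔS₁ = m₁c₁ ln(T_f/T₁) = 473.499 × ln(476.24/525) = -46.15 J/K.
ΔS₂ = m₂c₂ ln(T_f/T₂) = 118.858 × ln(476.24/282) = 62.28 J/K.
ΔS_total = -46.15 + 62.28 = 16.1 J/K.

ΔS_total = 16.1 J/K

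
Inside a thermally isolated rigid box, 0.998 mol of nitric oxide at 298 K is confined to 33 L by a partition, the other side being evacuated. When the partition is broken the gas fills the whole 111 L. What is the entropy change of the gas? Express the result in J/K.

For an ideal gas in free expansion Q = 0 and W = 0, so T is unchanged.
Entropy is a state function; using a reversible isothermal path, ΔS_gas = nR ln(V₂/V₁) = 0.998 × 8.314 × ln(111/33) = 10.1 J/K.

ΔS_gas = 10.1 J/K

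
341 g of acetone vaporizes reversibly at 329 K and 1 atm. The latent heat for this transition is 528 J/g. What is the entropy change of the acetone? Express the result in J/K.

ΔS = 547 J/K

Heat absorbed by the substance: Q = mL = 341 × 528 = 180048 J.
At constant T, ΔS = Q_rev/T = 180048 / 329 = 547 J/K.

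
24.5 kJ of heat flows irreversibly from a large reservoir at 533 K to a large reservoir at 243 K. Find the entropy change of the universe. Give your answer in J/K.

ΔS_total = 54.9 J/K

ΔS_hot = −Q/T_H = −24500/533 = -45.966 J/K and ΔS_cold = +Q/T_C = 24500/243 = 100.82 J/K.
ΔS_total = -45.966 + 100.82 = 54.9 J/K, positive as the second law requires.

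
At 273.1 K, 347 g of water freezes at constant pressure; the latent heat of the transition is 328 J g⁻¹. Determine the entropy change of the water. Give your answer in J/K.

ΔS = -417 J/K

Heat released by the substance: Q = −mL = −347 × 328 = −113816 J.
At constant T, ΔS = Q_rev/T = −113816 / 273.1 = -417 J/K.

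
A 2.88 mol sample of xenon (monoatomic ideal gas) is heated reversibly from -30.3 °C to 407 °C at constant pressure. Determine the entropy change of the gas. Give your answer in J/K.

In kelvin: T₁ = 242.85 K, T₂ = 680.15 K. At constant pressure, ΔS = nC_p ln(T₂/T₁) with C_p = 5R/2 = 20.79 J mol⁻¹ K⁻¹.
ΔS = 2.88 × 20.79 × ln(680.15/242.85) = 61.6 J/K.

ΔS = 61.6 J/K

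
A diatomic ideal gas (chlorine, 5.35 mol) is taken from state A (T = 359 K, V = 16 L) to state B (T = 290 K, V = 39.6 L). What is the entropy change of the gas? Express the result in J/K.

Entropy is a state function: ΔS = nC_V ln(T₂/T₁) + nR ln(V₂/V₁), with C_V = 5R/2 = 20.79 J mol⁻¹ K⁻¹ for a diatomic ideal gas.
ΔS = 5.35 × [20.79 × ln(290/359) + 8.314 × ln(39.6/16)] = 16.6 J/K.

ΔS = 16.6 J/K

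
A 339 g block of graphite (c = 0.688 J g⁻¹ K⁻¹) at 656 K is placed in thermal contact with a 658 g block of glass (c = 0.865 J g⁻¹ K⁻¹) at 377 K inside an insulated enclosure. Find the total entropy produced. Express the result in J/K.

ΔS_total = 27.1 J/K

Energy balance: T_f = (m₁c₁T₁ + m₂c₂T₂)/(m₁c₁ + m₂c₂) = 458.1 K.
ΔS₁ = m₁c₁ ln(T_f/T₁) = 233.232 × ln(458.1/656) = -83.749 J/K.
ΔS₂ = m₂c₂ ln(T_f/T₂) = 569.17 × ln(458.1/377) = 110.89 J/K.
ΔS_total = -83.749 + 110.89 = 27.1 J/K.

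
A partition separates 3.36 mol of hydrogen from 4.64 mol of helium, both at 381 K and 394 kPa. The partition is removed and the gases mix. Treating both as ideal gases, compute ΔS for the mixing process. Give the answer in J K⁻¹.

Mole fractions: x_A = 3.36/8 = 0.42, x_B = 0.58.
ΔS_mix = −R(n_A ln x_A + n_B ln x_B) = −8.314 × (3.36 ln 0.42 + 4.64 ln 0.58) = 45.2 J/K.

ΔS_mix = 45.2 J/K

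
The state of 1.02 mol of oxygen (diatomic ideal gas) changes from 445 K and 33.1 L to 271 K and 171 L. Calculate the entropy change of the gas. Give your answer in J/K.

ΔS = 3.41 J/K

Entropy is a state function: ΔS = nC_V ln(T₂/T₁) + nR ln(V₂/V₁), with C_V = 5R/2 = 20.79 J mol⁻¹ K⁻¹ for a diatomic ideal gas.
ΔS = 1.02 × [20.79 × ln(271/445) + 8.314 × ln(171/33.1)] = 3.41 J/K.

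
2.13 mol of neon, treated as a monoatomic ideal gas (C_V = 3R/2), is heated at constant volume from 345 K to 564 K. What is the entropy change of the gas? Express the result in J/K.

At constant volume, ΔS = nC_V ln(T₂/T₁) with C_V = 3R/2 = 12.47 J mol⁻¹ K⁻¹.
ΔS = 2.13 × 12.47 × ln(564/345) = 13.1 J/K.

ΔS = 13.1 J/K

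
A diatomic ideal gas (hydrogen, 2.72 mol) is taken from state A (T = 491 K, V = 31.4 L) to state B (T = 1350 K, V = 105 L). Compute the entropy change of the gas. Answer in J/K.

ΔS = 84.5 J/K

Entropy is a state function: ΔS = nC_V ln(T₂/T₁) + nR ln(V₂/V₁), with C_V = 5R/2 = 20.79 J mol⁻¹ K⁻¹ for a diatomic ideal gas.
ΔS = 2.72 × [20.79 × ln(1350/491) + 8.314 × ln(105/31.4)] = 84.5 J/K.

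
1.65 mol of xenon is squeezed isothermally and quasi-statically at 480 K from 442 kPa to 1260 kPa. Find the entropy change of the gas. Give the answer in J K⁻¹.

For an isothermal ideal gas ΔS_gas = nR ln(P₁/P₂) = 1.65 × 8.314 × ln(442/1260) = -14.4 J/K.

ΔS_gas = -14.4 J/K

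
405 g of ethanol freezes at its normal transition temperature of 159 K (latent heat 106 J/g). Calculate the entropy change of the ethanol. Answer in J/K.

ΔS = -270 J/K

Heat released by the substance: Q = −mL = −405 × 106 = −42930 J.
At constant T, ΔS = Q_rev/T = −42930 / 159 = -270 J/K.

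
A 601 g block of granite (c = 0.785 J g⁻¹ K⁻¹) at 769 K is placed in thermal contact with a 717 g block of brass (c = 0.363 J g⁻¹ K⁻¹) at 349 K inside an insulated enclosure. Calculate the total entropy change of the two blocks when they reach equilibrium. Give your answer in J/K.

ΔS_total = 47.6 J/K

Energy balance: T_f = (m₁c₁T₁ + m₂c₂T₂)/(m₁c₁ + m₂c₂) = 619.68 K.
ΔS₁ = m₁c₁ ln(T_f/T₁) = 471.785 × ln(619.68/769) = -101.86 J/K.
ΔS₂ = m₂c₂ ln(T_f/T₂) = 260.271 × ln(619.68/349) = 149.43 J/K.
ΔS_total = -101.86 + 149.43 = 47.6 J/K.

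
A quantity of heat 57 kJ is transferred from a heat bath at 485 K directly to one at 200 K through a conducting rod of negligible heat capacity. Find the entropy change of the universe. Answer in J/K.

ΔS_hot = −Q/T_H = −57000/485 = -117.53 J/K and ΔS_cold = +Q/T_C = 57000/200 = 285 J/K.
ΔS_total = -117.53 + 285 = 167 J/K, positive as the second law requires.

ΔS_total = 167 J/K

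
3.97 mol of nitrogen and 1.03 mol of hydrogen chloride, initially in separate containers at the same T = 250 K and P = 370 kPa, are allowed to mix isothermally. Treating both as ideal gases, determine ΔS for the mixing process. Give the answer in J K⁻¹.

ΔS_mix = 21.1 J/K

Mole fractions: x_A = 3.97/5 = 0.794, x_B = 0.206.
ΔS_mix = −R(n_A ln x_A + n_B ln x_B) = −8.314 × (3.97 ln 0.794 + 1.03 ln 0.206) = 21.1 J/K.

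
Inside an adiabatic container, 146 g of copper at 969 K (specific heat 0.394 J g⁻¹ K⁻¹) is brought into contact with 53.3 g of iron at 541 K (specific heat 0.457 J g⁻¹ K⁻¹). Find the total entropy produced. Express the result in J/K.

ΔS_total = 2.66 J/K

Energy balance: T_f = (m₁c₁T₁ + m₂c₂T₂)/(m₁c₁ + m₂c₂) = 841.68 K.
ΔS₁ = m₁c₁ ln(T_f/T₁) = 57.524 × ln(841.68/969) = -8.1031 J/K.
ΔS₂ = m₂c₂ ln(T_f/T₂) = 24.3581 × ln(841.68/541) = 10.766 J/K.
ΔS_total = -8.1031 + 10.766 = 2.66 J/K.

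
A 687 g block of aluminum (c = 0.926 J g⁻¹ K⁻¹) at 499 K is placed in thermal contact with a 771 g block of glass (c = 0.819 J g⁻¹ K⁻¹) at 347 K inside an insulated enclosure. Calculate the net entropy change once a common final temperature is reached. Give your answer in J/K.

Energy balance: T_f = (m₁c₁T₁ + m₂c₂T₂)/(m₁c₁ + m₂c₂) = 423.28 K.
ΔS₁ = m₁c₁ ln(T_f/T₁) = 636.162 × ln(423.28/499) = -104.7 J/K.
ΔS₂ = m₂c₂ ln(T_f/T₂) = 631.449 × ln(423.28/347) = 125.5 J/K.
ΔS_total = -104.7 + 125.5 = 20.8 J/K.

ΔS_total = 20.8 J/K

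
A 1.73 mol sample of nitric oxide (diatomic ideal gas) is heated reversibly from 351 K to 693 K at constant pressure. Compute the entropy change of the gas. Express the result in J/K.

ΔS = 34.2 J/K

At constant pressure, ΔS = nC_p ln(T₂/T₁) with C_p = 7R/2 = 29.1 J mol⁻¹ K⁻¹.
ΔS = 1.73 × 29.1 × ln(693/351) = 34.2 J/K.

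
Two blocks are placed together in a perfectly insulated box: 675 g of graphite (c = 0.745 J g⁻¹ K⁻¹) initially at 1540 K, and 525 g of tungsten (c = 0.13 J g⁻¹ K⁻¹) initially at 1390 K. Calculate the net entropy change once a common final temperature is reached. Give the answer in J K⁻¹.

ΔS_total = 0.307 J/K

Energy balance: T_f = (m₁c₁T₁ + m₂c₂T₂)/(m₁c₁ + m₂c₂) = 1522.1 K.
ΔS₁ = m₁c₁ ln(T_f/T₁) = 502.875 × ln(1522.1/1540) = -5.888 J/K.
ΔS₂ = m₂c₂ ln(T_f/T₂) = 68.25 × ln(1522.1/1390) = 6.195 J/K.
ΔS_total = -5.888 + 6.195 = 0.307 J/K.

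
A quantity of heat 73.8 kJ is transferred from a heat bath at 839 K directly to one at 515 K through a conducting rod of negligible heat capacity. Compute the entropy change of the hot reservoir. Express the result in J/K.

The hot reservoir loses heat Q, so ΔS_hot = −Q/T_H = −73800/839 = -88 J/K.

ΔS_hot = -88 J/K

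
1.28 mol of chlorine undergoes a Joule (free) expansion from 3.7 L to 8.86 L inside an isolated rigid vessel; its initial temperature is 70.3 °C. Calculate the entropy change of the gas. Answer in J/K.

For an ideal gas in free expansion Q = 0 and W = 0, so T is unchanged.
Entropy is a state function; using a reversible isothermal path, ΔS_gas = nR ln(V₂/V₁) = 1.28 × 8.314 × ln(8.86/3.7) = 9.29 J/K.

ΔS_gas = 9.29 J/K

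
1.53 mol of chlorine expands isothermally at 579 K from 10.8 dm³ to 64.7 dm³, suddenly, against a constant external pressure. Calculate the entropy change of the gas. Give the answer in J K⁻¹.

Entropy is a state function, so ΔS_gas depends only on the end states.
For an isothermal ideal gas ΔS_gas = nR ln(V₂/V₁) = 1.53 × 8.314 × ln(64.7/10.8) = 22.8 J/K.

ΔS_gas = 22.8 J/K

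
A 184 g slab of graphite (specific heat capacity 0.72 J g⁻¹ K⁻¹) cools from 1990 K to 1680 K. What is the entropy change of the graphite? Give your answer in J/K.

ΔS = ∫dQ_rev/T = m c ln(T₂/T₁) = 184 × 0.72 × ln(1680/1990) = -22.4 J/K.

ΔS = -22.4 J/K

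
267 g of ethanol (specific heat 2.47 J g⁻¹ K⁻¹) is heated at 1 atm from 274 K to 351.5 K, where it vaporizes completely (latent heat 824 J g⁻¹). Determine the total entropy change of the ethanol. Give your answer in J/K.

ΔS = 790 J/K

Warming step: ΔS₁ = m c ln(T_tr/T_i) = 267 × 2.47 × ln(351.5/274) = 164.3 J/K.
Phase change: ΔS₂ = +mL/T_tr = 267 × 824 / 351.5 = 625.9 J/K.
ΔS_total = (164.3) + (625.9) = 790 J/K.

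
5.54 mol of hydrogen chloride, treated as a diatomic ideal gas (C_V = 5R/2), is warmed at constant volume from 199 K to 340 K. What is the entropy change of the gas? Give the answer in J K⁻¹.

At constant volume, ΔS = nC_V ln(T₂/T₁) with C_V = 5R/2 = 20.79 J mol⁻¹ K⁻¹.
ΔS = 5.54 × 20.79 × ln(340/199) = 61.7 J/K.

ΔS = 61.7 J/K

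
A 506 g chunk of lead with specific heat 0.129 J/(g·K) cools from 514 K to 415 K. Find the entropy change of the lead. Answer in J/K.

ΔS = -14 J/K

ΔS = ∫dQ_rev/T = m c ln(T₂/T₁) = 506 × 0.129 × ln(415/514) = -14 J/K.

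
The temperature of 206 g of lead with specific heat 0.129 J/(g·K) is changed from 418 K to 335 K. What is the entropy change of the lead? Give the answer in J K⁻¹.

ΔS = ∫dQ_rev/T = m c ln(T₂/T₁) = 206 × 0.129 × ln(335/418) = -5.88 J/K.

ΔS = -5.88 J/K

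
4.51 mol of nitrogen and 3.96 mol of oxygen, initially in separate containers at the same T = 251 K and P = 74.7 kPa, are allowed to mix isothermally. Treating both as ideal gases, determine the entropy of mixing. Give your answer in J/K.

Mole fractions: x_A = 4.51/8.47 = 0.532, x_B = 0.468.
ΔS_mix = −R(n_A ln x_A + n_B ln x_B) = −8.314 × (4.51 ln 0.532 + 3.96 ln 0.468) = 48.7 J/K.

ΔS_mix = 48.7 J/K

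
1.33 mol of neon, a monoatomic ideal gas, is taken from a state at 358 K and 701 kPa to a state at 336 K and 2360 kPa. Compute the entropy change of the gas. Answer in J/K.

ΔS = nC_p ln(T₂/T₁) − nR ln(P₂/P₁), with C_p = 5R/2 = 20.79 J mol⁻¹ K⁻¹ for a monoatomic ideal gas.
ΔS = 1.33 × [20.79 × ln(336/358) − 8.314 × ln(2360/701)] = -15.2 J/K.

ΔS = -15.2 J/K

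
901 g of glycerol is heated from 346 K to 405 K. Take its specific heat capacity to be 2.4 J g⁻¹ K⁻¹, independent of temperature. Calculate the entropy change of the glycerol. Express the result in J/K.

ΔS = ∫dQ_rev/T = m c ln(T₂/T₁) = 901 × 2.4 × ln(405/346) = 340 J/K.

ΔS = 340 J/K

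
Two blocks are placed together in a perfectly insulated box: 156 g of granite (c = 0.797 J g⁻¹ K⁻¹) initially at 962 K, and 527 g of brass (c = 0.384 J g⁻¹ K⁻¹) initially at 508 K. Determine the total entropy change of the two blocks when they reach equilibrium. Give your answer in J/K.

Energy balance: T_f = (m₁c₁T₁ + m₂c₂T₂)/(m₁c₁ + m₂c₂) = 680.78 K.
ΔS₁ = m₁c₁ ln(T_f/T₁) = 124.332 × ln(680.78/962) = -42.991 J/K.
ΔS₂ = m₂c₂ ln(T_f/T₂) = 202.368 × ln(680.78/508) = 59.244 J/K.
ΔS_total = -42.991 + 59.244 = 16.3 J/K.

ΔS_total = 16.3 J/K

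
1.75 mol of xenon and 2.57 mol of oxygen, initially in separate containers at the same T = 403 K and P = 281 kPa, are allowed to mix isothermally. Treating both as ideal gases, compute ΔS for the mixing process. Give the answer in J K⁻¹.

ΔS_mix = 24.2 J/K

Mole fractions: x_A = 1.75/4.32 = 0.405, x_B = 0.595.
ΔS_mix = −R(n_A ln x_A + n_B ln x_B) = −8.314 × (1.75 ln 0.405 + 2.57 ln 0.595) = 24.2 J/K.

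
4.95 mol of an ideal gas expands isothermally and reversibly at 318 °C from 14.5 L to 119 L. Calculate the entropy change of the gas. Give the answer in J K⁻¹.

For an isothermal ideal gas ΔS_gas = nR ln(V₂/V₁) = 4.95 × 8.314 × ln(119/14.5) = 86.6 J/K.

ΔS_gas = 86.6 J/K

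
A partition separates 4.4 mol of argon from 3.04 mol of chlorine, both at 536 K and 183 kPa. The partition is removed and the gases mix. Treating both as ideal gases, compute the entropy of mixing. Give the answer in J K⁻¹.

Mole fractions: x_A = 4.4/7.44 = 0.591, x_B = 0.409.
ΔS_mix = −R(n_A ln x_A + n_B ln x_B) = −8.314 × (4.4 ln 0.591 + 3.04 ln 0.409) = 41.8 J/K.

ΔS_mix = 41.8 J/K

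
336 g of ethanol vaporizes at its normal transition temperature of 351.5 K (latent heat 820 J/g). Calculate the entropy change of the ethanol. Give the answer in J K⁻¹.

Heat absorbed by the substance: Q = mL = 336 × 820 = 275520 J.
At constant T, ΔS = Q_rev/T = 275520 / 351.5 = 784 J/K.

ΔS = 784 J/K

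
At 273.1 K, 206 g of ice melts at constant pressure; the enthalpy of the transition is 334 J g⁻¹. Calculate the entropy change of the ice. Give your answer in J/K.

Heat absorbed by the substance: Q = mL = 206 × 334 = 68804 J.
At constant T, ΔS = Q_rev/T = 68804 / 273.1 = 252 J/K.

ΔS = 252 J/K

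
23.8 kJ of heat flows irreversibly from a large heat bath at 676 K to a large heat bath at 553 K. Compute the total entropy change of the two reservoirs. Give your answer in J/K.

ΔS_total = 7.83 J/K

ΔS_hot = −Q/T_H = −23800/676 = -35.21 J/K and ΔS_cold = +Q/T_C = 23800/553 = 43.04 J/K.
ΔS_total = -35.21 + 43.04 = 7.83 J/K, positive as the second law requires.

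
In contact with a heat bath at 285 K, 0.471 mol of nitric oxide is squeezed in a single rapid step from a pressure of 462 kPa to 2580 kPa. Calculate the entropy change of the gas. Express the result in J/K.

ΔS_gas = -6.74 J/K

Entropy is a state function, so ΔS_gas depends only on the end states.
For an isothermal ideal gas ΔS_gas = nR ln(P₁/P₂) = 0.471 × 8.314 × ln(462/2580) = -6.74 J/K.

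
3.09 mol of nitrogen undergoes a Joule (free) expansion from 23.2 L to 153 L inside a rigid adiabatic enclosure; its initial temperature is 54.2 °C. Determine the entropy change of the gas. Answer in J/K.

No heat is exchanged and no work is done, so the ideal-gas temperature stays constant.
Entropy is a state function; using a reversible isothermal path, ΔS_gas = nR ln(V₂/V₁) = 3.09 × 8.314 × ln(153/23.2) = 48.5 J/K.

ΔS_gas = 48.5 J/K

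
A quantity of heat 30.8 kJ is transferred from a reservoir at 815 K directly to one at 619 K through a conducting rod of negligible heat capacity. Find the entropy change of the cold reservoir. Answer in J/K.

The cold reservoir gains heat Q, so ΔS_cold = +Q/T_C = 30800/619 = 49.8 J/K.

ΔS_cold = 49.8 J/K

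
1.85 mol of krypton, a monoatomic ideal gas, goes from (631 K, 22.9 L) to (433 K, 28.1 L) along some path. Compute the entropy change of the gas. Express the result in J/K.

Entropy is a state function: ΔS = nC_V ln(T₂/T₁) + nR ln(V₂/V₁), with C_V = 3R/2 = 12.47 J mol⁻¹ K⁻¹ for a monoatomic ideal gas.
ΔS = 1.85 × [12.47 × ln(433/631) + 8.314 × ln(28.1/22.9)] = -5.54 J/K.

ΔS = -5.54 J/K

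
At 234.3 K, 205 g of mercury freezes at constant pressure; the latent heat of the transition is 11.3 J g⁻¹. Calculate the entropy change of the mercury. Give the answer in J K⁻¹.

Heat released by the substance: Q = −mL = −205 × 11.3 = −2316.5 J.
At constant T, ΔS = Q_rev/T = −2316.5 / 234.3 = -9.89 J/K.

ΔS = -9.89 J/K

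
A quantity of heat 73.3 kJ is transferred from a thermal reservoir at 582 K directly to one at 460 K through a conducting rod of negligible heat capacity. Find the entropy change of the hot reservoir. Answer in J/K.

The hot reservoir loses heat Q, so ΔS_hot = −Q/T_H = −73300/582 = -126 J/K.

ΔS_hot = -126 J/K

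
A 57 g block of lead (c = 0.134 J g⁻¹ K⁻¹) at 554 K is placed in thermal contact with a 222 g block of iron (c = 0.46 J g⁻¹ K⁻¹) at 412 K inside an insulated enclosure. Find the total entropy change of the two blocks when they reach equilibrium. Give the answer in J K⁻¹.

ΔS_total = 0.34 J/K

Energy balance: T_f = (m₁c₁T₁ + m₂c₂T₂)/(m₁c₁ + m₂c₂) = 421.88 K.
ΔS₁ = m₁c₁ ln(T_f/T₁) = 7.638 × ln(421.88/554) = -2.08089 J/K.
ΔS₂ = m₂c₂ ln(T_f/T₂) = 102.12 × ln(421.88/412) = 2.42041 J/K.
ΔS_total = -2.08089 + 2.42041 = 0.34 J/K.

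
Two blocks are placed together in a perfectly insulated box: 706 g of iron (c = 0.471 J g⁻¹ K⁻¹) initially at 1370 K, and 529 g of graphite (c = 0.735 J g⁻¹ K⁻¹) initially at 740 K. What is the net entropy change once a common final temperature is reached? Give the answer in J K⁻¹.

Energy balance: T_f = (m₁c₁T₁ + m₂c₂T₂)/(m₁c₁ + m₂c₂) = 1030.4 K.
ΔS₁ = m₁c₁ ln(T_f/T₁) = 332.526 × ln(1030.4/1370) = -94.72 J/K.
ΔS₂ = m₂c₂ ln(T_f/T₂) = 388.815 × ln(1030.4/740) = 128.7 J/K.
ΔS_total = -94.72 + 128.7 = 34 J/K.

ΔS_total = 34 J/K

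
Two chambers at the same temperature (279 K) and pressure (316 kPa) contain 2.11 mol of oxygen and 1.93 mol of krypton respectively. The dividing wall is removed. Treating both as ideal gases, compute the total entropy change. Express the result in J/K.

ΔS_mix = 23.2 J/K

Mole fractions: x_A = 2.11/4.04 = 0.522, x_B = 0.478.
ΔS_mix = −R(n_A ln x_A + n_B ln x_B) = −8.314 × (2.11 ln 0.522 + 1.93 ln 0.478) = 23.2 J/K.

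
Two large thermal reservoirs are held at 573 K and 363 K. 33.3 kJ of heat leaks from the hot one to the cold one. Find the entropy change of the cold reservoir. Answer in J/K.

ΔS_cold = 91.7 J/K

The cold reservoir gains heat Q, so ΔS_cold = +Q/T_C = 33300/363 = 91.7 J/K.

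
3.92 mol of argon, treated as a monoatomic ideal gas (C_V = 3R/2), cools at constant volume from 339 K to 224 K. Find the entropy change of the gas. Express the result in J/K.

At constant volume, ΔS = nC_V ln(T₂/T₁) with C_V = 3R/2 = 12.47 J mol⁻¹ K⁻¹.
ΔS = 3.92 × 12.47 × ln(224/339) = -20.3 J/K.

ΔS = -20.3 J/K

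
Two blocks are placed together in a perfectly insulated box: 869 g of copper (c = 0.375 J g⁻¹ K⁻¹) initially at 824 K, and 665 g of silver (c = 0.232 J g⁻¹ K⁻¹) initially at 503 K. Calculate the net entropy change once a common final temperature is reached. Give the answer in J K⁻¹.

ΔS_total = 11.9 J/K

Energy balance: T_f = (m₁c₁T₁ + m₂c₂T₂)/(m₁c₁ + m₂c₂) = 720.86 K.
ΔS₁ = m₁c₁ ln(T_f/T₁) = 325.875 × ln(720.86/824) = -43.58 J/K.
ΔS₂ = m₂c₂ ln(T_f/T₂) = 154.28 × ln(720.86/503) = 55.52 J/K.
ΔS_total = -43.58 + 55.52 = 11.9 J/K.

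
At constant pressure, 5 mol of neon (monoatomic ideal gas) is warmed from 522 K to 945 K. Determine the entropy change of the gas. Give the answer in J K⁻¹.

At constant pressure, ΔS = nC_p ln(T₂/T₁) with C_p = 5R/2 = 20.79 J mol⁻¹ K⁻¹.
ΔS = 5 × 20.79 × ln(945/522) = 61.7 J/K.

ΔS = 61.7 J/K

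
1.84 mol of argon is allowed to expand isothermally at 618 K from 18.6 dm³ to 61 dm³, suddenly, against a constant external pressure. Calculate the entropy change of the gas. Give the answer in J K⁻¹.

Entropy is a state function, so ΔS_gas depends only on the end states.
For an isothermal ideal gas ΔS_gas = nR ln(V₂/V₁) = 1.84 × 8.314 × ln(61/18.6) = 18.2 J/K.

ΔS_gas = 18.2 J/K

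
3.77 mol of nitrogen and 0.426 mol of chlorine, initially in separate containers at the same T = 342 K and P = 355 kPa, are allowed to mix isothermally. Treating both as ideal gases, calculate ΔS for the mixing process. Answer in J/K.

Mole fractions: x_A = 3.77/4.2 = 0.898, x_B = 0.102.
ΔS_mix = −R(n_A ln x_A + n_B ln x_B) = −8.314 × (3.77 ln 0.898 + 0.426 ln 0.102) = 11.5 J/K.

ΔS_mix = 11.5 J/K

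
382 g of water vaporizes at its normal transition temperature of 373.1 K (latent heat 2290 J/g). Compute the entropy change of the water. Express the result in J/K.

Heat absorbed by the substance: Q = mL = 382 × 2290 = 874780 J.
At constant T, ΔS = Q_rev/T = 874780 / 373.1 = 2340 J/K.

ΔS = 2340 J/K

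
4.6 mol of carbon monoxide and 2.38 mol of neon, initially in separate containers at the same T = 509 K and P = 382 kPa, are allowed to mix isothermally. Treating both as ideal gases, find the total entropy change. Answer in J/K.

ΔS_mix = 37.2 J/K

Mole fractions: x_A = 4.6/6.98 = 0.659, x_B = 0.341.
ΔS_mix = −R(n_A ln x_A + n_B ln x_B) = −8.314 × (4.6 ln 0.659 + 2.38 ln 0.341) = 37.2 J/K.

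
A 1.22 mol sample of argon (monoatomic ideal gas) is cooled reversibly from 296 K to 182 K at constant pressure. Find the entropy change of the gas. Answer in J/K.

ΔS = -12.3 J/K

At constant pressure, ΔS = nC_p ln(T₂/T₁) with C_p = 5R/2 = 20.79 J mol⁻¹ K⁻¹.
ΔS = 1.22 × 20.79 × ln(182/296) = -12.3 J/K.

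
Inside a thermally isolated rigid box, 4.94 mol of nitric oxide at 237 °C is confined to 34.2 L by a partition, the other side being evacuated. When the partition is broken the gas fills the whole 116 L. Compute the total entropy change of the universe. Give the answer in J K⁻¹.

ΔS_universe = 50.2 J/K

For an ideal gas in free expansion Q = 0 and W = 0, so T is unchanged.
Entropy is a state function; using a reversible isothermal path, ΔS_gas = nR ln(V₂/V₁) = 4.94 × 8.314 × ln(116/34.2) = 50.2 J/K.
The insulated surroundings exchange no heat, so ΔS_surr = 0 and ΔS_universe = ΔS_gas.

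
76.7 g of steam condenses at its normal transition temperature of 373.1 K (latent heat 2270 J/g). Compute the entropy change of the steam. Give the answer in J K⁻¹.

ΔS = -467 J/K

Heat released by the substance: Q = −mL = −76.7 × 2270 = −174109 J.
At constant T, ΔS = Q_rev/T = −174109 / 373.1 = -467 J/K.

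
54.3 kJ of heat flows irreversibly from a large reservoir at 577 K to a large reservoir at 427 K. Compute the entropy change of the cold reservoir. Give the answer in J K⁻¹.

ΔS_cold = 127 J/K

The cold reservoir gains heat Q, so ΔS_cold = +Q/T_C = 54300/427 = 127 J/K.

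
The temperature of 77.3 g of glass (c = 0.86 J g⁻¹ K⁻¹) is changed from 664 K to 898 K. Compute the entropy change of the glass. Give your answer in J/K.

ΔS = 20.1 J/K

ΔS = ∫dQ_rev/T = m c ln(T₂/T₁) = 77.3 × 0.86 × ln(898/664) = 20.1 J/K.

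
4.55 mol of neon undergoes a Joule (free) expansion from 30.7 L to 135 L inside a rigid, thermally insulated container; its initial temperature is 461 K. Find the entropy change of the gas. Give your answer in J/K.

For an ideal gas in free expansion Q = 0 and W = 0, so T is unchanged.
Entropy is a state function; using a reversible isothermal path, ΔS_gas = nR ln(V₂/V₁) = 4.55 × 8.314 × ln(135/30.7) = 56 J/K.

ΔS_gas = 56 J/K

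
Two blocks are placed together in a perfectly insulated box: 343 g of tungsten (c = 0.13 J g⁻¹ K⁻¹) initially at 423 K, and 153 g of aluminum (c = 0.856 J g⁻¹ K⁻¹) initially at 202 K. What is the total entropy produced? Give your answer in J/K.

Energy balance: T_f = (m₁c₁T₁ + m₂c₂T₂)/(m₁c₁ + m₂c₂) = 258.13 K.
ΔS₁ = m₁c₁ ln(T_f/T₁) = 44.59 × ln(258.13/423) = -22.02 J/K.
ΔS₂ = m₂c₂ ln(T_f/T₂) = 130.968 × ln(258.13/202) = 32.11 J/K.
ΔS_total = -22.02 + 32.11 = 10.1 J/K.

ΔS_total = 10.1 J/K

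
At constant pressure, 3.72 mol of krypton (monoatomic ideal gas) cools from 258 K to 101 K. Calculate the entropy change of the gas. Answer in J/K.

ΔS = -72.5 J/K

At constant pressure, ΔS = nC_p ln(T₂/T₁) with C_p = 5R/2 = 20.79 J mol⁻¹ K⁻¹.
ΔS = 3.72 × 20.79 × ln(101/258) = -72.5 J/K.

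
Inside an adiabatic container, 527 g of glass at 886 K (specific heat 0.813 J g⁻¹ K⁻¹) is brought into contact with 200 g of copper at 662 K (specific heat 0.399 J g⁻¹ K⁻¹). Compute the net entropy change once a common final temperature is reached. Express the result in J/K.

ΔS_total = 2.67 J/K

Energy balance: T_f = (m₁c₁T₁ + m₂c₂T₂)/(m₁c₁ + m₂c₂) = 850.83 K.
ΔS₁ = m₁c₁ ln(T_f/T₁) = 428.451 × ln(850.83/886) = -17.354 J/K.
ΔS₂ = m₂c₂ ln(T_f/T₂) = 79.8 × ln(850.83/662) = 20.026 J/K.
ΔS_total = -17.354 + 20.026 = 2.67 J/K.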